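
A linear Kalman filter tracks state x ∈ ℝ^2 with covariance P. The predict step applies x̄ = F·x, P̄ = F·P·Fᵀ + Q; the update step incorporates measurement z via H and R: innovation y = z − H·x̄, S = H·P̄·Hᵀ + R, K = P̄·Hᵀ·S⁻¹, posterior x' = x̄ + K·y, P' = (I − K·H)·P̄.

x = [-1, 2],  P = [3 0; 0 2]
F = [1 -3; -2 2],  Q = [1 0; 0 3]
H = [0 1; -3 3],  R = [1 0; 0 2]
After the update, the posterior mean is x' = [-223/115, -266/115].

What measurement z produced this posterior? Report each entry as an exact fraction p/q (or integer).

x̄ = F·x = [-7, 6]
P̄ = F·P·Fᵀ + Q = [22 -18; -18 23]
S = H·P̄·Hᵀ + R = [24 123; 123 731]
K = P̄·Hᵀ·S⁻¹ = [534/805 -222/805; 1684/2415 41/805]
x' − x̄ = [582/115, -956/115] = K·y
y = (KᵀK)⁻¹·Kᵀ·(x' − x̄) = [-9, -40]
z = y + H·x̄ = [-9, -40] + [6, 39] = [-3, -1]

z = [-3, -1]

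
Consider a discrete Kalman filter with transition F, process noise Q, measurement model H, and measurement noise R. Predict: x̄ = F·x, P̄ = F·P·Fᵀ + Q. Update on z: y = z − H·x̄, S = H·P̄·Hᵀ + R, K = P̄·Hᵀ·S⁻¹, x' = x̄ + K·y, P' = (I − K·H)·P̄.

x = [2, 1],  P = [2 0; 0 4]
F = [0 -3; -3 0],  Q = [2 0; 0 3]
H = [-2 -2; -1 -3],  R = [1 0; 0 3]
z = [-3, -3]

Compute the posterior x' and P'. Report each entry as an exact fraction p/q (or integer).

x' = [6231/6853, 579/979]
P' = [8436/6853 -855/979; -855/979 1491/1958]

x̄ = F·x = [-3, -6]
P̄ = F·P·Fᵀ + Q = [38 0; 0 21]
y = z − H·x̄ = [-21, -24]
S = H·P̄·Hᵀ + R = [237 202; 202 230]
K = P̄·Hᵀ·S⁻¹ = [-4902/6853 3173/6853; 219/979 -921/1958]
x' = x̄ + K·y = [6231/6853, 579/979]
P' = (I − K·H)·P̄ = [8436/6853 -855/979; -855/979 1491/1958]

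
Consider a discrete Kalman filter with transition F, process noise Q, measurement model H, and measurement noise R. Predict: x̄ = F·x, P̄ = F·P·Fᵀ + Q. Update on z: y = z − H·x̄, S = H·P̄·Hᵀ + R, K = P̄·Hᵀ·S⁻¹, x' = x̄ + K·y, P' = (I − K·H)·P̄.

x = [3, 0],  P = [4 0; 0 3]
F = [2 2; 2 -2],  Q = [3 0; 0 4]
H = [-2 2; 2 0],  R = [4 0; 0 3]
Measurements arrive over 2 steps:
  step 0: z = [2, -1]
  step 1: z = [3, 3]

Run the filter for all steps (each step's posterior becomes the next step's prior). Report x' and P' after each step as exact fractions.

step 0: x̄ = F·x = [6, 6]
step 0: P̄ = F·P·Fᵀ + Q = [31 4; 4 32]
step 0: y = z − H·x̄ = [2, -13]
step 0: S = H·P̄·Hᵀ + R = [224 -108; -108 127]
step 0: K = P̄·Hᵀ·S⁻¹ = [-81/8392 1007/2098; 997/2098 490/1049]
step 0: x' = x̄ + K·y = [-1087/4196, 921/1049]
step 0: P' = (I − K·H)·P̄ = [3021/4196 735/1049; 735/1049 1732/1049]
step 1: x̄ = F·x = [2597/2098, -4771/2098]
step 1: P̄ = F·P·Fᵀ + Q = [18976/1049 -3907/1049; -3907/1049 8265/1049]
step 1: y = z − H·x̄ = [10515/1049, 550/1049]
step 1: S = H·P̄·Hᵀ + R = [144416/1049 -91532/1049; -91532/1049 79051/1049]
step 1: K = P̄·Hᵀ·S⁻¹ = [-9807/206872 153935/362026; 10292/25859 65526/181013]
step 1: x' = x̄ + K·y = [1427241/1448104, 689753/362026]
step 1: P' = (I − K·H)·P̄ = [461805/724052 98289/181013; 98289/181013 242377/181013]

step 0: x' = [-1087/4196, 921/1049], P' = [3021/4196 735/1049; 735/1049 1732/1049]
step 1: x' = [1427241/1448104, 689753/362026], P' = [461805/724052 98289/181013; 98289/181013 242377/181013]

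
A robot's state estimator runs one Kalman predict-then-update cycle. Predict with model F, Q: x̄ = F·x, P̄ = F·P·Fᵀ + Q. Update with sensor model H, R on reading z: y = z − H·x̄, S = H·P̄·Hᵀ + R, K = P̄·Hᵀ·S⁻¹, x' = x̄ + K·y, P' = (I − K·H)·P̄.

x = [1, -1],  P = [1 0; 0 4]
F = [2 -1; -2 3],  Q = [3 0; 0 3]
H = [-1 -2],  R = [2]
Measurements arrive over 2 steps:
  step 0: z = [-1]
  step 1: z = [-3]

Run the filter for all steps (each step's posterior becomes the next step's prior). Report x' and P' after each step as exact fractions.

step 0: x' = [195/121, -45/121], P' = [890/121 -466/121; -466/121 303/121]
step 1: x' = [-7/67, 5661/3752], P' = [2282/201 -411/67; -411/67 28445/7504]

step 0: x̄ = F·x = [3, -5]
step 0: P̄ = F·P·Fᵀ + Q = [11 -16; -16 43]
step 0: y = z − H·x̄ = [-8]
step 0: S = H·P̄·Hᵀ + R = [121]
step 0: K = P̄·Hᵀ·S⁻¹ = [21/121; -70/121]
step 0: x' = x̄ + K·y = [195/121, -45/121]
step 0: P' = (I − K·H)·P̄ = [890/121 -466/121; -466/121 303/121]
step 1: x̄ = F·x = [435/121, -525/121]
step 1: P̄ = F·P·Fᵀ + Q = [6090/121 -8197/121; -8197/121 12242/121]
step 1: y = z − H·x̄ = [-978/121]
step 1: S = H·P̄·Hᵀ + R = [22512/121]
step 1: K = P̄·Hᵀ·S⁻¹ = [92/201; -5429/7504]
step 1: x' = x̄ + K·y = [-7/67, 5661/3752]
step 1: P' = (I − K·H)·P̄ = [2282/201 -411/67; -411/67 28445/7504]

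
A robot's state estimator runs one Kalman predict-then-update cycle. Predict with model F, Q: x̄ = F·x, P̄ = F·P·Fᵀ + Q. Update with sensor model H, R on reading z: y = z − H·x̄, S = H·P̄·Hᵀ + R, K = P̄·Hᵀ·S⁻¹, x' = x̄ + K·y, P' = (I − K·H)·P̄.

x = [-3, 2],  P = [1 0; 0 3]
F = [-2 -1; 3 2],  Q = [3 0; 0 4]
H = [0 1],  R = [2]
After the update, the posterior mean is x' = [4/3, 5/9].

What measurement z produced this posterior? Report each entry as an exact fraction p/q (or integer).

x̄ = F·x = [4, -5]
P̄ = F·P·Fᵀ + Q = [10 -12; -12 25]
S = H·P̄·Hᵀ + R = [27]
K = P̄·Hᵀ·S⁻¹ = [-4/9; 25/27]
x' − x̄ = [-8/3, 50/9] = K·y
y = (KᵀK)⁻¹·Kᵀ·(x' − x̄) = [6]
z = y + H·x̄ = [6] + [-5] = [1]

z = [1]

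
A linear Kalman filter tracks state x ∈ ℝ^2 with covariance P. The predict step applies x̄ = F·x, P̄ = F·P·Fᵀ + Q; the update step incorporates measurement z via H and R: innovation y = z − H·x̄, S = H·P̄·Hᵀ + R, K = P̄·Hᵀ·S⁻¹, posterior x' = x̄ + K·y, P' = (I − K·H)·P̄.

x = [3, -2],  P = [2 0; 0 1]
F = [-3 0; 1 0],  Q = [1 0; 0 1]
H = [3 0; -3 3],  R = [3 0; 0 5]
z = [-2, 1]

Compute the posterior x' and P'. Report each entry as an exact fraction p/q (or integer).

x' = [-742/1163, -96/1163]
P' = [284/1163 159/1163; 159/1163 519/1163]

x̄ = F·x = [-9, 3]
P̄ = F·P·Fᵀ + Q = [19 -6; -6 3]
y = z − H·x̄ = [25, -35]
S = H·P̄·Hᵀ + R = [174 -225; -225 311]
K = P̄·Hᵀ·S⁻¹ = [284/1163 -75/1163; 159/1163 216/1163]
x' = x̄ + K·y = [-742/1163, -96/1163]
P' = (I − K·H)·P̄ = [284/1163 159/1163; 159/1163 519/1163]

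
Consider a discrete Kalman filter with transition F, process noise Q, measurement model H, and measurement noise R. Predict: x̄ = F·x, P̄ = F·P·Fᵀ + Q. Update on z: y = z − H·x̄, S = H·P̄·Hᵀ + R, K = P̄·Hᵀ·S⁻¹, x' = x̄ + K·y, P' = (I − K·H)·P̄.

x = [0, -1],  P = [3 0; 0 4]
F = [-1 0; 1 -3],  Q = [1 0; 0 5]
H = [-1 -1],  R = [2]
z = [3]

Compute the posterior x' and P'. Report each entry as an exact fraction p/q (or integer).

x' = [-3/22, -57/22]
P' = [175/44 -173/44; -173/44 255/44]

x̄ = F·x = [0, 3]
P̄ = F·P·Fᵀ + Q = [4 -3; -3 44]
y = z − H·x̄ = [6]
S = H·P̄·Hᵀ + R = [44]
K = P̄·Hᵀ·S⁻¹ = [-1/44; -41/44]
x' = x̄ + K·y = [-3/22, -57/22]
P' = (I − K·H)·P̄ = [175/44 -173/44; -173/44 255/44]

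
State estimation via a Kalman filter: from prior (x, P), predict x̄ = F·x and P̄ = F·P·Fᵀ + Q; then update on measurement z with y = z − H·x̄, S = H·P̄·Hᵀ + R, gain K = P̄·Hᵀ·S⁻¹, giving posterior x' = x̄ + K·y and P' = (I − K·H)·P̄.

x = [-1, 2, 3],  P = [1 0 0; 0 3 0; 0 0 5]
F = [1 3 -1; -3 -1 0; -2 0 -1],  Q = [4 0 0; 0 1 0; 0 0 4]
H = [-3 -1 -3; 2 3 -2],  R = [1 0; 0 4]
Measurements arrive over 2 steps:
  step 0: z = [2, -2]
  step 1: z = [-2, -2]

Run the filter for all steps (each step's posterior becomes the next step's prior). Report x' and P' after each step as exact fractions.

step 0: x̄ = F·x = [2, 1, -1]
step 0: P̄ = F·P·Fᵀ + Q = [37 -12 3; -12 13 6; 3 6 13]
step 0: y = z − H·x̄ = [6, -11]
step 0: S = H·P̄·Hᵀ + R = [482 -93; -93 81]
step 0: K = P̄·Hᵀ·S⁻¹ = [-1924/10131 5380/30393; 76/3377 637/10131; -1520/10131 -5986/30393]
step 0: x' = x̄ + K·y = [-33026/30393, 4492/10131, 8093/30393]
step 0: P' = (I − K·H)·P̄ = [329005/30393 -117332/10131 -209749/30393; -117332/10131 42884/3377 74372/10131; -209749/30393 74372/10131 136897/30393]
step 1: x̄ = F·x = [-691/30393, 2594/921, 5269/2763]
step 1: P̄ = F·P·Fᵀ + Q = [1029904/30393 29362/921 64706/2763; 29362/921 12782/307 26179/921; 64706/2763 26179/921 66863/2763]
step 1: y = z − H·x̄ = [65540/10131, -66764/10131]
step 1: S = H·P̄·Hᵀ + R = [4554810/3377 -2474275/3377; -2474275/3377 1570918/3377]
step 1: K = P̄·Hᵀ·S⁻¹ = [-31703306/305950915 16043048/183570549; -23455602/305950915 9950593/61190183; -61938159/305950915 -25498786/183570549]
step 1: x' = x̄ + K·y = [-77652133/61190183, 76419234/61190183, 277688935/183570549]
step 1: P' = (I − K·H)·P̄ = [2368368584/917852745 -826291524/305950915 -503457918/305950915; -826291524/305950915 959949552/305950915 514126874/305950915; -503457918/305950915 514126874/305950915 1058185039/917852745]

step 0: x' = [-33026/30393, 4492/10131, 8093/30393], P' = [329005/30393 -117332/10131 -209749/30393; -117332/10131 42884/3377 74372/10131; -209749/30393 74372/10131 136897/30393]
step 1: x' = [-77652133/61190183, 76419234/61190183, 277688935/183570549], P' = [2368368584/917852745 -826291524/305950915 -503457918/305950915; -826291524/305950915 959949552/305950915 514126874/305950915; -503457918/305950915 514126874/305950915 1058185039/917852745]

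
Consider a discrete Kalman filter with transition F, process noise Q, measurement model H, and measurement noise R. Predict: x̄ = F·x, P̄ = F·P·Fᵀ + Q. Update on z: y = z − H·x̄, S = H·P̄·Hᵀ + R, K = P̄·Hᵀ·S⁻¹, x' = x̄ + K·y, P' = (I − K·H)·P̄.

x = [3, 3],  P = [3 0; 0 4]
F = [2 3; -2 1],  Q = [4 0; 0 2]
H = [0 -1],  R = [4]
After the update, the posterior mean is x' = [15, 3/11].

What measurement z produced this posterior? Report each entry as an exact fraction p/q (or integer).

x̄ = F·x = [15, -3]
P̄ = F·P·Fᵀ + Q = [52 0; 0 18]
S = H·P̄·Hᵀ + R = [22]
K = P̄·Hᵀ·S⁻¹ = [0; -9/11]
x' − x̄ = [0, 36/11] = K·y
y = (KᵀK)⁻¹·Kᵀ·(x' − x̄) = [-4]
z = y + H·x̄ = [-4] + [3] = [-1]

z = [-1]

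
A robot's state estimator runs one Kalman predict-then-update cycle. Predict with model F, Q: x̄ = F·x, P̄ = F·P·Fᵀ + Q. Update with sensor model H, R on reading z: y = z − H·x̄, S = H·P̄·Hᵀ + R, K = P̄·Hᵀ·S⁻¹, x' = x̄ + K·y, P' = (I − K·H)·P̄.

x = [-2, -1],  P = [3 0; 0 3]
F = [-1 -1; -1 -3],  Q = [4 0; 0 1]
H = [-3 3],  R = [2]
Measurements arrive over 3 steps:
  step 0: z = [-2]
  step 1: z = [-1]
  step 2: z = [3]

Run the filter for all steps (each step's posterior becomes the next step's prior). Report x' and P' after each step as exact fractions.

step 0: x̄ = F·x = [3, 5]
step 0: P̄ = F·P·Fᵀ + Q = [10 12; 12 31]
step 0: y = z − H·x̄ = [-8]
step 0: S = H·P̄·Hᵀ + R = [155]
step 0: K = P̄·Hᵀ·S⁻¹ = [6/155; 57/155]
step 0: x' = x̄ + K·y = [417/155, 319/155]
step 0: P' = (I − K·H)·P̄ = [1514/155 1518/155; 1518/155 1556/155]
step 1: x̄ = F·x = [-736/155, -1374/155]
step 1: P̄ = F·P·Fᵀ + Q = [6726/155 12254/155; 12254/155 24781/155]
step 1: y = z − H·x̄ = [1759/155]
step 1: S = H·P̄·Hᵀ + R = [63301/155]
step 1: K = P̄·Hᵀ·S⁻¹ = [16584/63301; 37581/63301]
step 1: x' = x̄ + K·y = [-112376/63301, -134649/63301]
step 1: P' = (I − K·H)·P̄ = [972474/63301 983530/63301; 983530/63301 1008584/63301]
step 2: x̄ = F·x = [247025/63301, 516323/63301]
step 2: P̄ = F·P·Fᵀ + Q = [4201322/63301 7932346/63301; 7932346/63301 16014211/63301]
step 2: y = z − H·x̄ = [-617991/63301]
step 2: S = H·P̄·Hᵀ + R = [39284171/63301]
step 2: K = P̄·Hᵀ·S⁻¹ = [11193072/39284171; 24245595/39284171]
step 2: x' = x̄ + K·y = [44027023/39284171, 83723188/39284171]
step 2: P' = (I − K·H)·P̄ = [628119478/39284171 635581526/39284171; 635581526/39284171 651745256/39284171]

step 0: x' = [417/155, 319/155], P' = [1514/155 1518/155; 1518/155 1556/155]
step 1: x' = [-112376/63301, -134649/63301], P' = [972474/63301 983530/63301; 983530/63301 1008584/63301]
step 2: x' = [44027023/39284171, 83723188/39284171], P' = [628119478/39284171 635581526/39284171; 635581526/39284171 651745256/39284171]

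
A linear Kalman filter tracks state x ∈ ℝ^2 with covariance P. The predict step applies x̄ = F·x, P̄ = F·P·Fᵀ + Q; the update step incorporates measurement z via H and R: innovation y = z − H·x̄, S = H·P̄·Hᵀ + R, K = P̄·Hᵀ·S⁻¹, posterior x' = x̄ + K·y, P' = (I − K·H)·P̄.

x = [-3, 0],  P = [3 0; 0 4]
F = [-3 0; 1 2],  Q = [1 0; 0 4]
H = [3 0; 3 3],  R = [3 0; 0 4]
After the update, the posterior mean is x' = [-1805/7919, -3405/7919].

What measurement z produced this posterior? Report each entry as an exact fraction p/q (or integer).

z = [-1, -2]

x̄ = F·x = [9, -3]
P̄ = F·P·Fᵀ + Q = [28 -9; -9 23]
S = H·P̄·Hᵀ + R = [255 171; 171 301]
K = P̄·Hᵀ·S⁻¹ = [5179/15838 57/15838; -5103/15838 5109/15838]
x' − x̄ = [-73076/7919, 20352/7919] = K·y
y = (KᵀK)⁻¹·Kᵀ·(x' − x̄) = [-28, -20]
z = y + H·x̄ = [-28, -20] + [27, 18] = [-1, -2]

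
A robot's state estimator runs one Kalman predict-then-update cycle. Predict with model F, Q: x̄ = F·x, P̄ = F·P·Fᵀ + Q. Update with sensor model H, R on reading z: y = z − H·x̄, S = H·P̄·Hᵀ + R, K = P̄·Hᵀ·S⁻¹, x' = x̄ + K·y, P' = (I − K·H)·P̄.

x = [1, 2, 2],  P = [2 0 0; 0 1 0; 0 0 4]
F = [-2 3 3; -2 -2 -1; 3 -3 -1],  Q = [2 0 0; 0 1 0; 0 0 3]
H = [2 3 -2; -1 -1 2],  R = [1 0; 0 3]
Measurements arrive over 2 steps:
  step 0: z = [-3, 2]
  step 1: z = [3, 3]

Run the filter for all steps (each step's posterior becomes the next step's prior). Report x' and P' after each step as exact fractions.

step 0: x̄ = F·x = [10, -8, -5]
step 0: P̄ = F·P·Fᵀ + Q = [55 -10 -33; -10 17 -2; -33 -2 34]
step 0: y = z − H·x̄ = [-9, 14]
step 0: S = H·P̄·Hᵀ + R = [678 -461; -461 331]
step 0: K = P̄·Hᵀ·S⁻¹ = [-2845/11897 -7952/11897; 6514/11897 8677/11897; 1143/11897 5294/11897]
step 0: x' = x̄ + K·y = [33247/11897, -32324/11897, 4344/11897]
step 0: P' = (I − K·H)·P̄ = [187033/11897 -106867/11897 28155/11897; -106867/11897 69706/11897 -5565/11897; 28155/11897 -5565/11897 19236/11897]
step 1: x̄ = F·x = [-150434/11897, -6190/11897, 192369/11897]
step 1: P̄ = F·P·Fᵀ + Q = [2416778/11897 423387/11897 -3033780/11897; 423387/11897 293513/11897 -740706/11897; -3033780/11897 -740706/11897 4086864/11897]
step 1: y = z − H·x̄ = [739867/11897, -505671/11897]
step 1: S = H·P̄·Hᵀ + R = [66907438/11897 -48306814/11897; -48306814/11897 35038156/11897]
step 1: K = P̄·Hᵀ·S⁻¹ = [-161583277/452423778 -168896444/226211889; 131006939/226211889 332851051/452423778; 2330865/75403963 28926732/75403963]
step 1: x' = x̄ + K·y = [-1411951379/452423778, 1911557105/452423778, 134698290/75403963]
step 1: P' = (I − K·H)·P̄ = [4296587629/452423778 -2735774785/452423778 45619515/75403963; -2735774785/452423778 999085454/226211889 21745773/75403963; 45619515/75403963 21745773/75403963 77072742/75403963]

step 0: x' = [33247/11897, -32324/11897, 4344/11897], P' = [187033/11897 -106867/11897 28155/11897; -106867/11897 69706/11897 -5565/11897; 28155/11897 -5565/11897 19236/11897]
step 1: x' = [-1411951379/452423778, 1911557105/452423778, 134698290/75403963], P' = [4296587629/452423778 -2735774785/452423778 45619515/75403963; -2735774785/452423778 999085454/226211889 21745773/75403963; 45619515/75403963 21745773/75403963 77072742/75403963]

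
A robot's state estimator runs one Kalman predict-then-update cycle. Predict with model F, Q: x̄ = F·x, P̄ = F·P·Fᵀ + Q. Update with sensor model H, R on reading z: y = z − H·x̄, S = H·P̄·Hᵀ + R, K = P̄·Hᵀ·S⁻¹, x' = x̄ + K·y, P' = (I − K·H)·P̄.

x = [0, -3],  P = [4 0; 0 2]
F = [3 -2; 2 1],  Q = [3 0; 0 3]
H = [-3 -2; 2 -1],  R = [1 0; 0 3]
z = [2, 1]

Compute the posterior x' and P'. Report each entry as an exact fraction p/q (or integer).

x̄ = F·x = [6, -3]
P̄ = F·P·Fᵀ + Q = [47 20; 20 21]
y = z − H·x̄ = [14, -14]
S = H·P̄·Hᵀ + R = [748 -260; -260 132]
K = P̄·Hᵀ·S⁻¹ = [-1163/7784 2073/7784; -2131/7784 -3077/7784]
x' = x̄ + K·y = [25/139, -361/278]
P' = (I − K·H)·P̄ = [1943/7784 -2333/7784; -2333/7784 4565/7784]

x' = [25/139, -361/278]
P' = [1943/7784 -2333/7784; -2333/7784 4565/7784]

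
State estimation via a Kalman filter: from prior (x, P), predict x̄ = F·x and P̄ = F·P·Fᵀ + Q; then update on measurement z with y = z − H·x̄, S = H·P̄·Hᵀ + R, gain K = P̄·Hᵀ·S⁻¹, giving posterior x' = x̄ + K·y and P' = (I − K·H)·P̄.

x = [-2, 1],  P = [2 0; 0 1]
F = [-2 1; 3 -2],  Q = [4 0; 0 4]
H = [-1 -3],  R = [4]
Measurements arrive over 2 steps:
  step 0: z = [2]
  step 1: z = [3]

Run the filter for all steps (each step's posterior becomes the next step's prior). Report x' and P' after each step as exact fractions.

step 0: x̄ = F·x = [5, -8]
step 0: P̄ = F·P·Fᵀ + Q = [13 -14; -14 26]
step 0: y = z − H·x̄ = [-17]
step 0: S = H·P̄·Hᵀ + R = [167]
step 0: K = P̄·Hᵀ·S⁻¹ = [29/167; -64/167]
step 0: x' = x̄ + K·y = [342/167, -248/167]
step 0: P' = (I − K·H)·P̄ = [1330/167 -482/167; -482/167 246/167]
step 1: x̄ = F·x = [-932/167, 1522/167]
step 1: P̄ = F·P·Fᵀ + Q = [8162/167 -11846/167; -11846/167 19406/167]
step 1: y = z − H·x̄ = [4135/167]
step 1: S = H·P̄·Hᵀ + R = [112408/167]
step 1: K = P̄·Hᵀ·S⁻¹ = [3422/14051; -11593/28102]
step 1: x' = x̄ + K·y = [6314/14051, -30933/28102]
step 1: P' = (I − K·H)·P̄ = [125770/14051 -46486/14051; -46486/14051 23224/14051]

step 0: x' = [342/167, -248/167], P' = [1330/167 -482/167; -482/167 246/167]
step 1: x' = [6314/14051, -30933/28102], P' = [125770/14051 -46486/14051; -46486/14051 23224/14051]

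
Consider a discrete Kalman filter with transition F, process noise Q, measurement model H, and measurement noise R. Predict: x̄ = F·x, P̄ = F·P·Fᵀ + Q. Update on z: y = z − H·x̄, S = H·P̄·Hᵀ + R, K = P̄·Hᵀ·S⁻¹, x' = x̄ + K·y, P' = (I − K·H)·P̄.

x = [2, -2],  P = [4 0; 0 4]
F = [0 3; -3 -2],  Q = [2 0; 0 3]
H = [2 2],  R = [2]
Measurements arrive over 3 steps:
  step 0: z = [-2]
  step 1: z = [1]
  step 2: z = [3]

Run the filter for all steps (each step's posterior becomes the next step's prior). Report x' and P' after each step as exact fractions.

step 0: x̄ = F·x = [-6, -2]
step 0: P̄ = F·P·Fᵀ + Q = [38 -24; -24 55]
step 0: y = z − H·x̄ = [14]
step 0: S = H·P̄·Hᵀ + R = [182]
step 0: K = P̄·Hᵀ·S⁻¹ = [2/13; 31/91]
step 0: x' = x̄ + K·y = [-50/13, 36/13]
step 0: P' = (I − K·H)·P̄ = [438/13 -436/13; -436/13 3083/91]
step 1: x̄ = F·x = [108/13, 6]
step 1: P̄ = F·P·Fᵀ + Q = [27929/91 690/7; 690/7 275/7]
step 1: y = z − H·x̄ = [-359/13]
step 1: S = H·P̄·Hᵀ + R = [197958/91]
step 1: K = P̄·Hᵀ·S⁻¹ = [36899/98979; 12545/98979]
step 1: x' = x̄ + K·y = [-196693/98979, 247439/98979]
step 1: P' = (I − K·H)·P̄ = [453979/98979 -417080/98979; -417080/98979 429625/98979]
step 2: x̄ = F·x = [247439/32993, 95201/98979]
step 2: P̄ = F·P·Fᵀ + Q = [1354861/32993 391990/32993; 391990/32993 1096288/98979]
step 2: y = z − H·x̄ = [-1378099/98979]
step 2: S = H·P̄·Hᵀ + R = [30249202/98979]
step 2: K = P̄·Hᵀ·S⁻¹ = [5240553/15124601; 2272258/15124601]
step 2: x' = x̄ + K·y = [40465630/15124601, -17089679/15124601]
step 2: P' = (I − K·H)·P̄ = [66159535/15124601 -60918982/15124601; -60918982/15124601 63191240/15124601]

step 0: x' = [-50/13, 36/13], P' = [438/13 -436/13; -436/13 3083/91]
step 1: x' = [-196693/98979, 247439/98979], P' = [453979/98979 -417080/98979; -417080/98979 429625/98979]
step 2: x' = [40465630/15124601, -17089679/15124601], P' = [66159535/15124601 -60918982/15124601; -60918982/15124601 63191240/15124601]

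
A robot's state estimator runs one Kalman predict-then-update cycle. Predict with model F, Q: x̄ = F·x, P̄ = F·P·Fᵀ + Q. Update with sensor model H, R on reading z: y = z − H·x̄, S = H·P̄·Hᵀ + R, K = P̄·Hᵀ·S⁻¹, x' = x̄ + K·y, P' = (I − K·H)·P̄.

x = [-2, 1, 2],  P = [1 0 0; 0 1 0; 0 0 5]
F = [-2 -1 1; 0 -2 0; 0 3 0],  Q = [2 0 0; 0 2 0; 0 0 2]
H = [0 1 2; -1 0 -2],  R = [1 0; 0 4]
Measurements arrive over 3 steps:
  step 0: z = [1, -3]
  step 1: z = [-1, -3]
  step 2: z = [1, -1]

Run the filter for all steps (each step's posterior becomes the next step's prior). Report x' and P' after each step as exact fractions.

step 0: x' = [181/64, -23/64, 77/128], P' = [765/128 401/128 -491/256; 401/128 501/128 -503/256; -491/256 -503/256 621/512]
step 1: x' = [1845461/892111, -30154/892111, -303388/892111], P' = [9068412/892111 5361976/892111 -3214424/892111; 5361976/892111 5262482/892111 -2789220/892111; -3214424/892111 -2789220/892111 1688648/892111]
step 2: x' = [-865957083/620293907, -335956363/620293907, 1021639697/1240587814], P' = [6829695804/620293907 4040864192/620293907 -2422178908/620293907; 4040864192/620293907 3845847734/620293907 -2051158130/620293907; -2422178908/620293907 -2051158130/620293907 1241035931/620293907]

step 0: x̄ = F·x = [5, -2, 3]
step 0: P̄ = F·P·Fᵀ + Q = [12 2 -3; 2 6 -6; -3 -6 11]
step 0: y = z − H·x̄ = [-3, 8]
step 0: S = H·P̄·Hᵀ + R = [27 -28; -28 48]
step 0: K = P̄·Hᵀ·S⁻¹ = [-45/64 -137/256; -1/64 51/256; 59/128 -65/512]
step 0: x' = x̄ + K·y = [181/64, -23/64, 77/128]
step 0: P' = (I − K·H)·P̄ = [765/128 401/128 -491/256; 401/128 501/128 -503/256; -491/256 -503/256 621/512]
step 1: x̄ = F·x = [-601/128, 23/32, -69/64]
step 1: P̄ = F·P·Fᵀ + Q = [28245/512 3109/128 -9327/256; 3109/128 565/32 -1503/64; -9327/256 -1503/64 4765/128]
step 1: y = z − H·x̄ = [7/16, -1261/128]
step 1: S = H·P̄·Hᵀ + R = [589/8 -3415/64; -3415/64 31917/512]
step 1: K = P̄·Hᵀ·S⁻¹ = [-1066872/892111 -659891/892111; -315958/892111 54116/892111; 588076/892111 -40718/892111]
step 1: x' = x̄ + K·y = [1845461/892111, -30154/892111, -303388/892111]
step 1: P' = (I − K·H)·P̄ = [9068412/892111 5361976/892111 -3214424/892111; 5361976/892111 5262482/892111 -2789220/892111; -3214424/892111 -2789220/892111 1688648/892111]
step 2: x̄ = F·x = [-3964156/892111, 60308/892111, -90462/892111]
step 2: P̄ = F·P·Fᵀ + Q = [84893040/892111 37551308/892111 -56326962/892111; 37551308/892111 22834150/892111 -31574892/892111; -56326962/892111 -31574892/892111 49146560/892111]
step 2: y = z − H·x̄ = [1012727/892111, -5037191/892111]
step 2: S = H·P̄·Hᵀ + R = [94012933/892111 -58333840/892111; -58333840/892111 59739876/892111]
step 2: K = P̄·Hᵀ·S⁻¹ = [-803493624/620293907 -496334497/620293907; -256468526/620293907 15363017/620293907; 430913732/620293907 -29946477/1240587814]
step 2: x' = x̄ + K·y = [-865957083/620293907, -335956363/620293907, 1021639697/1240587814]
step 2: P' = (I − K·H)·P̄ = [6829695804/620293907 4040864192/620293907 -2422178908/620293907; 4040864192/620293907 3845847734/620293907 -2051158130/620293907; -2422178908/620293907 -2051158130/620293907 1241035931/620293907]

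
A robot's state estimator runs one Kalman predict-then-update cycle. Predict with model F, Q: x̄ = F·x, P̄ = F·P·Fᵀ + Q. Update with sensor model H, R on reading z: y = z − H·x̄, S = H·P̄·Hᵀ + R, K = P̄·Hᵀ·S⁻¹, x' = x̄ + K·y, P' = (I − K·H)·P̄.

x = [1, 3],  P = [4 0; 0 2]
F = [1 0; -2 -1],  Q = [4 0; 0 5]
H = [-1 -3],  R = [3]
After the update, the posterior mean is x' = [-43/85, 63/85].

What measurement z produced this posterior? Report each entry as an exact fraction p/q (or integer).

x̄ = F·x = [1, -5]
P̄ = F·P·Fᵀ + Q = [8 -8; -8 23]
S = H·P̄·Hᵀ + R = [170]
K = P̄·Hᵀ·S⁻¹ = [8/85; -61/170]
x' − x̄ = [-128/85, 488/85] = K·y
y = (KᵀK)⁻¹·Kᵀ·(x' − x̄) = [-16]
z = y + H·x̄ = [-16] + [14] = [-2]

z = [-2]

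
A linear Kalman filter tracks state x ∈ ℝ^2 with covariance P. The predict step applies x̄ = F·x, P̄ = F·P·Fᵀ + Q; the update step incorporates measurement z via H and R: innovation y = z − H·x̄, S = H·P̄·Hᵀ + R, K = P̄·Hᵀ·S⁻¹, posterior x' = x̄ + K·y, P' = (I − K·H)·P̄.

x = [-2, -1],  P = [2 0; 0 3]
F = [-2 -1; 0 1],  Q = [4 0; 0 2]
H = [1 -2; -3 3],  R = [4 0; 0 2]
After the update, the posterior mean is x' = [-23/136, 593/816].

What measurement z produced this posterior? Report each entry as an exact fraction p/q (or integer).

x̄ = F·x = [5, -1]
P̄ = F·P·Fᵀ + Q = [15 -3; -3 5]
S = H·P̄·Hᵀ + R = [51 -102; -102 236]
K = P̄·Hᵀ·S⁻¹ = [-23/68 -3/8; -155/408 -1/16]
x' − x̄ = [-703/136, 1409/816] = K·y
y = (KᵀK)⁻¹·Kᵀ·(x' − x̄) = [-8, 21]
z = y + H·x̄ = [-8, 21] + [7, -18] = [-1, 3]

z = [-1, 3]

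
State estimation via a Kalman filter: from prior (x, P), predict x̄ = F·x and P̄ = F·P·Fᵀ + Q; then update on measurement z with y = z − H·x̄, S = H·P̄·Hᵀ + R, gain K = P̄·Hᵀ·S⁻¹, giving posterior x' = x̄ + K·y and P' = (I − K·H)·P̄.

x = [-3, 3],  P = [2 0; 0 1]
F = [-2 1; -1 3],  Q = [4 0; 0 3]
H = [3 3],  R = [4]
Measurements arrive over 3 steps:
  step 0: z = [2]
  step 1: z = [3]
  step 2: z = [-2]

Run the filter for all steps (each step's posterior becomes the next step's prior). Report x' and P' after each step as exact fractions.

step 0: x̄ = F·x = [9, 12]
step 0: P̄ = F·P·Fᵀ + Q = [13 7; 7 14]
step 0: y = z − H·x̄ = [-61]
step 0: S = H·P̄·Hᵀ + R = [373]
step 0: K = P̄·Hᵀ·S⁻¹ = [60/373; 63/373]
step 0: x' = x̄ + K·y = [-303/373, 633/373]
step 0: P' = (I − K·H)·P̄ = [1249/373 -1169/373; -1169/373 1253/373]
step 1: x̄ = F·x = [1239/373, 2202/373]
step 1: P̄ = F·P·Fᵀ + Q = [12417/373 14440/373; 14440/373 20659/373]
step 1: y = z − H·x̄ = [-9204/373]
step 1: S = H·P̄·Hᵀ + R = [559096/373]
step 1: K = P̄·Hᵀ·S⁻¹ = [80571/559096; 105297/559096]
step 1: x' = x̄ + K·y = [-32745/139774, 175587/139774]
step 1: P' = (I − K·H)·P̄ = [1208067/559096 -1100639/559096; -1100639/559096 1241035/559096]
step 2: x̄ = F·x = [14181/8222, 279753/69887]
step 2: P̄ = F·P·Fᵀ + Q = [747779/32888 101792/4111; 101792/4111 2582313/69887]
step 2: y = z − H·x̄ = [-2681297/139774]
step 2: S = H·P̄·Hᵀ + R = [551759923/559096]
step 2: K = P̄·Hᵀ·S⁻¹ = [79667865/551759923; 103506648/551759923]
step 2: x' = x̄ + K·y = [-576620691/551759923, 223080993/551759923]
step 2: P' = (I − K·H)·P̄ = [1193243209/551759923 -1087019389/551759923; -1087019389/551759923 1225028253/551759923]

step 0: x' = [-303/373, 633/373], P' = [1249/373 -1169/373; -1169/373 1253/373]
step 1: x' = [-32745/139774, 175587/139774], P' = [1208067/559096 -1100639/559096; -1100639/559096 1241035/559096]
step 2: x' = [-576620691/551759923, 223080993/551759923], P' = [1193243209/551759923 -1087019389/551759923; -1087019389/551759923 1225028253/551759923]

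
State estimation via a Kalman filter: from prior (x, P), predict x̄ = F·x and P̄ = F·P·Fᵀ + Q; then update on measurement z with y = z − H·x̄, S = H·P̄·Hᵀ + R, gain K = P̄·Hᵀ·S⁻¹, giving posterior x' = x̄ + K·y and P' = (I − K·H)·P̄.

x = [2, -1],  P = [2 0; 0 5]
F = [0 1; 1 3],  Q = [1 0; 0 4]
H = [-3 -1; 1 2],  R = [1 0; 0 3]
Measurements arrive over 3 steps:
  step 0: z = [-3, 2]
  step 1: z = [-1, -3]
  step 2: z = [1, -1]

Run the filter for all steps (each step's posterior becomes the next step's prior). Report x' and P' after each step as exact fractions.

step 0: x' = [545/961, 986/961], P' = [195/961 -282/961; -282/961 807/961]
step 1: x' = [59563/97938, -55513/48969], P' = [95737/489690 -67846/244845; -67846/244845 195281/244845]
step 2: x' = [-10158156/48221203, -22055636/48221203], P' = [47135612/241106015 -66812506/241106015; -66812506/241106015 192245633/241106015]

step 0: x̄ = F·x = [-1, -1]
step 0: P̄ = F·P·Fᵀ + Q = [6 15; 15 51]
step 0: y = z − H·x̄ = [-7, 5]
step 0: S = H·P̄·Hᵀ + R = [196 -225; -225 273]
step 0: K = P̄·Hᵀ·S⁻¹ = [-303/961 -123/961; 39/961 444/961]
step 0: x' = x̄ + K·y = [545/961, 986/961]
step 0: P' = (I − K·H)·P̄ = [195/961 -282/961; -282/961 807/961]
step 1: x̄ = F·x = [986/961, 113/31]
step 1: P̄ = F·P·Fᵀ + Q = [1768/961 69/31; 69/31 10]
step 1: y = z − H·x̄ = [5500/961, -10875/961]
step 1: S = H·P̄·Hᵀ + R = [39317/961 -39497/961; -39497/961 51647/961]
step 1: K = P̄·Hᵀ·S⁻¹ = [-151519/489690 -58549/489690; 8257/244845 107572/244845]
step 1: x' = x̄ + K·y = [59563/97938, -55513/48969]
step 1: P' = (I − K·H)·P̄ = [95737/489690 -67846/244845; -67846/244845 195281/244845]
step 2: x̄ = F·x = [-55513/48969, -273515/97938]
step 2: P̄ = F·P·Fᵀ + Q = [440126/244845 517997/244845; 517997/244845 4755403/489690]
step 2: y = z − H·x̄ = [-508655/97938, 93353/16323]
step 2: S = H·P̄·Hᵀ + R = [3876665/97938 -646784/16323; -646784/16323 283499/5441]
step 2: K = P̄·Hᵀ·S⁻¹ = [-14918866/48221203 -5765960/48221203; 1638377/48221203 21178584/48221203]
step 2: x' = x̄ + K·y = [-10158156/48221203, -22055636/48221203]
step 2: P' = (I − K·H)·P̄ = [47135612/241106015 -66812506/241106015; -66812506/241106015 192245633/241106015]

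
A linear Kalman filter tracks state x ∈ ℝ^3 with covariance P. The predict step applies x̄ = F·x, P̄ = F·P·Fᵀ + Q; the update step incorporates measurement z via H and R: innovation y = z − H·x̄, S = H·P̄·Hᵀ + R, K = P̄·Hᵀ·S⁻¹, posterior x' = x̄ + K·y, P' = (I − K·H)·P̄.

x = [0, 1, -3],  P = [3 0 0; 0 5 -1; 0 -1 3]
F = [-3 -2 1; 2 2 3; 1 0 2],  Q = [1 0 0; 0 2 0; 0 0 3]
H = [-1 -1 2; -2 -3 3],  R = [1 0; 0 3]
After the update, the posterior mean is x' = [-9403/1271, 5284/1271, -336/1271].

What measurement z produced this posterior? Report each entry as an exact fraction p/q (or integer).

x̄ = F·x = [-5, -7, -6]
P̄ = F·P·Fᵀ + Q = [55 -25 1; -25 49 20; 1 20 18]
S = H·P̄·Hᵀ + R = [43 53; 53 154]
K = P̄·Hᵀ·S⁻¹ = [-872/1271 36/1271; 1475/1271 -813/1271; 2734/3813 -1139/3813]
x' − x̄ = [-3048/1271, 14181/1271, 7290/1271] = K·y
y = (KᵀK)⁻¹·Kᵀ·(x' − x̄) = [3, -12]
z = y + H·x̄ = [3, -12] + [0, 13] = [3, 1]

z = [3, 1]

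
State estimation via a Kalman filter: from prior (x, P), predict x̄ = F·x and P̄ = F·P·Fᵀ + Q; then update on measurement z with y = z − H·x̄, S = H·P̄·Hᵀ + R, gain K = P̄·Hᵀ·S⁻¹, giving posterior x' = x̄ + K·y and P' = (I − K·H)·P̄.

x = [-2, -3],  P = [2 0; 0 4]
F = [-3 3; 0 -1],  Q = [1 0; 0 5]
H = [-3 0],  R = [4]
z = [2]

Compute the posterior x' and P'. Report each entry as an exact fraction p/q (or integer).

x' = [-342/499, 1245/499]
P' = [220/499 -48/499; -48/499 3195/499]

x̄ = F·x = [-3, 3]
P̄ = F·P·Fᵀ + Q = [55 -12; -12 9]
y = z − H·x̄ = [-7]
S = H·P̄·Hᵀ + R = [499]
K = P̄·Hᵀ·S⁻¹ = [-165/499; 36/499]
x' = x̄ + K·y = [-342/499, 1245/499]
P' = (I − K·H)·P̄ = [220/499 -48/499; -48/499 3195/499]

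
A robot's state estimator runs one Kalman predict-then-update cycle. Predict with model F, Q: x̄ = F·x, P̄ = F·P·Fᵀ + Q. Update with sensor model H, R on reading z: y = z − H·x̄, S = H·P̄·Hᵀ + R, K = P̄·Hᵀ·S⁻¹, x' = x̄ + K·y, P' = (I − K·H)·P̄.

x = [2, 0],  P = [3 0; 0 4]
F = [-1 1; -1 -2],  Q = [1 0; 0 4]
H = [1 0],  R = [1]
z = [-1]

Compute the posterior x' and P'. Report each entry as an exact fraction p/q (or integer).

x' = [-10/9, -23/9]
P' = [8/9 -5/9; -5/9 182/9]

x̄ = F·x = [-2, -2]
P̄ = F·P·Fᵀ + Q = [8 -5; -5 23]
y = z − H·x̄ = [1]
S = H·P̄·Hᵀ + R = [9]
K = P̄·Hᵀ·S⁻¹ = [8/9; -5/9]
x' = x̄ + K·y = [-10/9, -23/9]
P' = (I − K·H)·P̄ = [8/9 -5/9; -5/9 182/9]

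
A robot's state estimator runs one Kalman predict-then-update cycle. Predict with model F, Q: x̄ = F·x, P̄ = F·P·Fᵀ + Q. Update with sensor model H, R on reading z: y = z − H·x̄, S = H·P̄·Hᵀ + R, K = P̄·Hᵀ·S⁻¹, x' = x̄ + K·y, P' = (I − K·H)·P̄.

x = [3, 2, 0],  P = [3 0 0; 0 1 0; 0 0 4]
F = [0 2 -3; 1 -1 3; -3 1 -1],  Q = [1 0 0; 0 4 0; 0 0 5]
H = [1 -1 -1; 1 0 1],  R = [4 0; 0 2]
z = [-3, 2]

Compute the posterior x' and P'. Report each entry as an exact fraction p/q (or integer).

x̄ = F·x = [4, 1, -7]
P̄ = F·P·Fᵀ + Q = [41 -38 14; -38 44 -22; 14 -22 37]
y = z − H·x̄ = [-13, 5]
S = H·P̄·Hᵀ + R = [130 64; 64 108]
K = P̄·Hᵀ·S⁻¹ = [875/2486 1495/4972; -30/113 -45/113; -843/2486 3347/4972]
x' = x̄ + K·y = [4613/4972, 278/113, 3849/4972]
P' = (I − K·H)·P̄ = [7877/4972 131/113 -4887/4972; 131/113 472/113 -221/113; -4887/4972 -221/113 11581/4972]

x' = [4613/4972, 278/113, 3849/4972]
P' = [7877/4972 131/113 -4887/4972; 131/113 472/113 -221/113; -4887/4972 -221/113 11581/4972]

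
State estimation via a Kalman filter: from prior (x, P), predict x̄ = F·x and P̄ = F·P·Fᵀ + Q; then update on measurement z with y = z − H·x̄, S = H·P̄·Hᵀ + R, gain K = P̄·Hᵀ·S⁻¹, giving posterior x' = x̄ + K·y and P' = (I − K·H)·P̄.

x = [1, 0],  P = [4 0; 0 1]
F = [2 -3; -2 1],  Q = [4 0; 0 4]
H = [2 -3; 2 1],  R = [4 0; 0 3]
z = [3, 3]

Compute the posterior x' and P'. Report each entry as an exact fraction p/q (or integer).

x' = [25259/17727, -1657/17727]
P' = [8036/17727 2252/17727; 2252/17727 7196/17727]

x̄ = F·x = [2, -2]
P̄ = F·P·Fᵀ + Q = [29 -19; -19 21]
y = z − H·x̄ = [-7, 1]
S = H·P̄·Hᵀ + R = [537 129; 129 64]
K = P̄·Hᵀ·S⁻¹ = [2329/17727 2036/5909; -4271/17727 1300/5909]
x' = x̄ + K·y = [25259/17727, -1657/17727]
P' = (I − K·H)·P̄ = [8036/17727 2252/17727; 2252/17727 7196/17727]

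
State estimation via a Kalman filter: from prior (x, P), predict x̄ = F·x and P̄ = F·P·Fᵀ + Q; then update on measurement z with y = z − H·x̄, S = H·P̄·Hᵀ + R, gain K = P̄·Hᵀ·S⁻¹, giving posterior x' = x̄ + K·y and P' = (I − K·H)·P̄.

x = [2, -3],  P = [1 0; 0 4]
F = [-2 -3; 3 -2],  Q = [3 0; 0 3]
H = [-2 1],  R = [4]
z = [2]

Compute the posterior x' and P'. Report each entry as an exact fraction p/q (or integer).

x' = [5, 12]
P' = [263/33 458/33; 458/33 908/33]

x̄ = F·x = [5, 12]
P̄ = F·P·Fᵀ + Q = [43 18; 18 28]
y = z − H·x̄ = [0]
S = H·P̄·Hᵀ + R = [132]
K = P̄·Hᵀ·S⁻¹ = [-17/33; -2/33]
x' = x̄ + K·y = [5, 12]
P' = (I − K·H)·P̄ = [263/33 458/33; 458/33 908/33]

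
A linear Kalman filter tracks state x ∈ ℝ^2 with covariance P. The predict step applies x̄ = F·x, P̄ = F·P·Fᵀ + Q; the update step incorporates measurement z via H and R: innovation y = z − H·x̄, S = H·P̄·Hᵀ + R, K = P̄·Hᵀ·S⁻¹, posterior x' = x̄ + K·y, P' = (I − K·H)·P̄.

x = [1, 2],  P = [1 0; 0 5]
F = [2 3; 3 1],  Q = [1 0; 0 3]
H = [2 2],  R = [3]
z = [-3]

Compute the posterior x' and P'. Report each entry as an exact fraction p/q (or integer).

x' = [-606/439, -9/439]
P' = [1786/439 -1573/439; -1573/439 1687/439]

x̄ = F·x = [8, 5]
P̄ = F·P·Fᵀ + Q = [50 21; 21 17]
y = z − H·x̄ = [-29]
S = H·P̄·Hᵀ + R = [439]
K = P̄·Hᵀ·S⁻¹ = [142/439; 76/439]
x' = x̄ + K·y = [-606/439, -9/439]
P' = (I − K·H)·P̄ = [1786/439 -1573/439; -1573/439 1687/439]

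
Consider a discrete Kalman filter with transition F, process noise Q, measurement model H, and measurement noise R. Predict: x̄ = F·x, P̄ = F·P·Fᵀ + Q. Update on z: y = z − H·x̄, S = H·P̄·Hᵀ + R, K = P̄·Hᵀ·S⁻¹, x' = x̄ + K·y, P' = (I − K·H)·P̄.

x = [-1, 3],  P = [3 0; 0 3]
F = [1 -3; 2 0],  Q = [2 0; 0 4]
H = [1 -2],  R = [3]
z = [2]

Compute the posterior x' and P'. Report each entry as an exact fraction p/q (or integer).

x̄ = F·x = [-10, -2]
P̄ = F·P·Fᵀ + Q = [32 6; 6 16]
y = z − H·x̄ = [8]
S = H·P̄·Hᵀ + R = [75]
K = P̄·Hᵀ·S⁻¹ = [4/15; -26/75]
x' = x̄ + K·y = [-118/15, -358/75]
P' = (I − K·H)·P̄ = [80/3 194/15; 194/15 524/75]

x' = [-118/15, -358/75]
P' = [80/3 194/15; 194/15 524/75]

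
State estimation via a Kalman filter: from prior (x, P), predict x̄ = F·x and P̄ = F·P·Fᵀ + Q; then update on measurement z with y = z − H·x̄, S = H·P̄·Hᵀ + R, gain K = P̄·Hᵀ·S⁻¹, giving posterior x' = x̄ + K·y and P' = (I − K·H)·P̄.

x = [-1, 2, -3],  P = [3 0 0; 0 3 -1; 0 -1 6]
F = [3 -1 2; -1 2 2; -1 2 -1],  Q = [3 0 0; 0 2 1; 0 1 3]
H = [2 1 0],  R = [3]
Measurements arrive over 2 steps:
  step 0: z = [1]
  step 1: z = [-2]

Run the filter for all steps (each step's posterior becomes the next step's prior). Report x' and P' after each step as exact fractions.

step 0: x̄ = F·x = [-11, -1, 8]
step 0: P̄ = F·P·Fᵀ + Q = [61 7 -32; 7 33 2; -32 2 28]
step 0: y = z − H·x̄ = [24]
step 0: S = H·P̄·Hᵀ + R = [308]
step 0: K = P̄·Hᵀ·S⁻¹ = [129/308; 47/308; -31/154]
step 0: x' = x̄ + K·y = [-73/77, 205/77, 244/77]
step 0: P' = (I − K·H)·P̄ = [2147/308 -3907/308 -929/154; -3907/308 7955/308 1765/154; -929/154 1765/154 1195/77]
step 1: x̄ = F·x = [64/77, 971/77, 239/77]
step 1: P̄ = F·P·Fᵀ + Q = [8587/77 -7738/77 -8080/77; -7738/77 105003/308 49261/308; -8080/77 49261/308 37463/308]
step 1: y = z − H·x̄ = [-179/11]
step 1: S = H·P̄·Hᵀ + R = [17073/44]
step 1: K = P̄·Hᵀ·S⁻¹ = [5392/17073; 6157/17073; -2197/17073]
step 1: x' = x̄ + K·y = [-73552/17073, 115106/17073, 88744/17073]
step 1: P' = (I − K·H)·P̄ = [177601/2439 -2470238/17073 -1522324/17073; -2470238/17073 708421/2439 3038057/17073; -1522324/17073 3038057/17073 1966942/17073]

step 0: x' = [-73/77, 205/77, 244/77], P' = [2147/308 -3907/308 -929/154; -3907/308 7955/308 1765/154; -929/154 1765/154 1195/77]
step 1: x' = [-73552/17073, 115106/17073, 88744/17073], P' = [177601/2439 -2470238/17073 -1522324/17073; -2470238/17073 708421/2439 3038057/17073; -1522324/17073 3038057/17073 1966942/17073]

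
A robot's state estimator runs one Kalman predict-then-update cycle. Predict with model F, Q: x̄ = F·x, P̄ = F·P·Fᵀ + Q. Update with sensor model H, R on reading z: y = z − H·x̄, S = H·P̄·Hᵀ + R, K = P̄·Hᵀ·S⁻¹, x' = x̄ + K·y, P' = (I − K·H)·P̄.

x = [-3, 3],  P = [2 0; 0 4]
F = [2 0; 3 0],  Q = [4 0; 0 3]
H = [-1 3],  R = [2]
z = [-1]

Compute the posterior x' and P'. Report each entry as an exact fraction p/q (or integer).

x̄ = F·x = [-6, -9]
P̄ = F·P·Fᵀ + Q = [12 12; 12 21]
y = z − H·x̄ = [20]
S = H·P̄·Hᵀ + R = [131]
K = P̄·Hᵀ·S⁻¹ = [24/131; 51/131]
x' = x̄ + K·y = [-306/131, -159/131]
P' = (I − K·H)·P̄ = [996/131 348/131; 348/131 150/131]

x' = [-306/131, -159/131]
P' = [996/131 348/131; 348/131 150/131]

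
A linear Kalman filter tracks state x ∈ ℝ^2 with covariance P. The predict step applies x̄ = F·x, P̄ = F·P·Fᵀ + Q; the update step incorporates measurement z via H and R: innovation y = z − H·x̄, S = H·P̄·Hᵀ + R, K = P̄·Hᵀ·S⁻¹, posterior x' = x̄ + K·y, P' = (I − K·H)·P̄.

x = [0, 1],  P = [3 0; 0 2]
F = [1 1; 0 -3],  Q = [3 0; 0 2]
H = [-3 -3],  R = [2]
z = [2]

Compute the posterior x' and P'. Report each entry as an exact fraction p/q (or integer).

x' = [85/73, -135/73]
P' = [566/73 -564/73; -564/73 578/73]

x̄ = F·x = [1, -3]
P̄ = F·P·Fᵀ + Q = [8 -6; -6 20]
y = z − H·x̄ = [-4]
S = H·P̄·Hᵀ + R = [146]
K = P̄·Hᵀ·S⁻¹ = [-3/73; -21/73]
x' = x̄ + K·y = [85/73, -135/73]
P' = (I − K·H)·P̄ = [566/73 -564/73; -564/73 578/73]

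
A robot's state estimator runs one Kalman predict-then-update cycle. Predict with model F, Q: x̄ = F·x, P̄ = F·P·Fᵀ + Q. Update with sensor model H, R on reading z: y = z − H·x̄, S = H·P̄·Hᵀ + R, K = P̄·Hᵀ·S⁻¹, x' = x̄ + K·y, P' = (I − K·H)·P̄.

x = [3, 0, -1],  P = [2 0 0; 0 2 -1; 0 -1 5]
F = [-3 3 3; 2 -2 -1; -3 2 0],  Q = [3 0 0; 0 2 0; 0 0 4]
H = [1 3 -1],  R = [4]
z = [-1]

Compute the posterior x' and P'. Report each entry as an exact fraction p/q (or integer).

x̄ = F·x = [-12, 7, -9]
P̄ = F·P·Fᵀ + Q = [66 -30 24; -30 19 -18; 24 -18 30]
y = z − H·x̄ = [-19]
S = H·P̄·Hᵀ + R = [151]
K = P̄·Hᵀ·S⁻¹ = [-48/151; 45/151; -60/151]
x' = x̄ + K·y = [-900/151, 202/151, -219/151]
P' = (I − K·H)·P̄ = [7662/151 -2370/151 744/151; -2370/151 844/151 -18/151; 744/151 -18/151 930/151]

x' = [-900/151, 202/151, -219/151]
P' = [7662/151 -2370/151 744/151; -2370/151 844/151 -18/151; 744/151 -18/151 930/151]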